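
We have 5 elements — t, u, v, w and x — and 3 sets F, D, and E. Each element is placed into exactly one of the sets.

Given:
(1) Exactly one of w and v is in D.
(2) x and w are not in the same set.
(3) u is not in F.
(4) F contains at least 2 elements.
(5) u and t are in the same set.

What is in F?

F = {v, x}

From (3): u ∉ F.
(5): t matches u: t ∉ F.
Suppose v ∉ F: no assignment then satisfies all the clues, so v ∈ F.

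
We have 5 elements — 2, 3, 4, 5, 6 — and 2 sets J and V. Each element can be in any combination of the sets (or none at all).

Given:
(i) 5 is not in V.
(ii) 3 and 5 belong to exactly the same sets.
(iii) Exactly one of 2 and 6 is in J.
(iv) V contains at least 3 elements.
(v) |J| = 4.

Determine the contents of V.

From (i): 5 ∉ V.
(ii): 3 matches 5: 3 ∉ V.
(iv): only 3 candidates remain for V, so all are in.

V = {2, 4, 6}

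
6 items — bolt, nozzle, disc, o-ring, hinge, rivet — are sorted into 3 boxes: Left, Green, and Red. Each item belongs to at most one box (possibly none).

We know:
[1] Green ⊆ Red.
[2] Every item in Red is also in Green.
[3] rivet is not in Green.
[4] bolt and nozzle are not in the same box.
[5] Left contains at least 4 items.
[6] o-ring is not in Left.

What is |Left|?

4

From (3): rivet ∉ Green.
From (6): o-ring ∉ Left.
(2) contrapositive: rivet ∉ Red.
Suppose bolt ∈ Green: no assignment then satisfies all the clues, so bolt ∉ Green.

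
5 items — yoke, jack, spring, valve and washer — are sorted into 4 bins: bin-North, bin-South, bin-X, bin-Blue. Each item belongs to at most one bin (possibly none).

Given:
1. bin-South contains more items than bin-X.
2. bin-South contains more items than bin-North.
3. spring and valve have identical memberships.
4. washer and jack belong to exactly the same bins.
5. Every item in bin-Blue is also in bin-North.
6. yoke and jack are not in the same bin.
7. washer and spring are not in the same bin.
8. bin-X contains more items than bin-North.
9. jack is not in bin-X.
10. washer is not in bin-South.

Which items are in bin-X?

From (9): jack ∉ bin-X.
From (10): washer ∉ bin-South.
(4): jack matches washer: jack ∉ bin-South.
(4): washer matches jack: washer ∉ bin-X.
Suppose yoke ∉ bin-X: no assignment then satisfies all the clues, so yoke ∈ bin-X.

bin-X = {yoke}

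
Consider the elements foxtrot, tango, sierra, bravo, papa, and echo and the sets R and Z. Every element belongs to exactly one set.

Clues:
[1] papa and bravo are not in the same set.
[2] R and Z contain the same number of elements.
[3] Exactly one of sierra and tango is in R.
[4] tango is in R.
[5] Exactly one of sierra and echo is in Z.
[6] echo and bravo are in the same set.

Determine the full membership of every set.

R = {bravo, echo, tango}; Z = {foxtrot, papa, sierra}

From (4): tango ∈ R.
(3) (exactly one): sierra ∉ R.
Only one set left: sierra ∈ Z.
(5) (exactly one): echo ∉ Z.
(6): bravo matches echo: bravo ∉ Z.
Only one set left: bravo ∈ R.
Only one set left: echo ∈ R.
(1): papa ∉ R.
Only one set left: papa ∈ Z.
Suppose foxtrot ∈ R: no assignment then satisfies all the clues, so foxtrot ∉ R.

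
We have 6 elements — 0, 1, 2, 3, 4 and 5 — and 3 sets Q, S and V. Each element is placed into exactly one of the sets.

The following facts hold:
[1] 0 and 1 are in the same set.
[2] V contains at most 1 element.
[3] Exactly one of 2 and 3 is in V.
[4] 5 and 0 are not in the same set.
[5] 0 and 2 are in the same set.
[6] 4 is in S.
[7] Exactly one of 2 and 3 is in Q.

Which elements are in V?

From (6): 4 ∈ S.
Suppose 0 ∈ V: no assignment then satisfies all the clues, so 0 ∉ V.

V = {3}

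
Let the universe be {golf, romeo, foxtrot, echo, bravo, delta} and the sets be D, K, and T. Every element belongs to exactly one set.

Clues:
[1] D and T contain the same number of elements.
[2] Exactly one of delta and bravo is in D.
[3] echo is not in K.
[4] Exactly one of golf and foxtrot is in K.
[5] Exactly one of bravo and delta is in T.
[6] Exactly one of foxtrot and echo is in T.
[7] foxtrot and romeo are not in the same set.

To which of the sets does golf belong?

golf: K

From (3): echo ∉ K.
Suppose golf ∈ D: no assignment then satisfies all the clues, so golf ∉ D.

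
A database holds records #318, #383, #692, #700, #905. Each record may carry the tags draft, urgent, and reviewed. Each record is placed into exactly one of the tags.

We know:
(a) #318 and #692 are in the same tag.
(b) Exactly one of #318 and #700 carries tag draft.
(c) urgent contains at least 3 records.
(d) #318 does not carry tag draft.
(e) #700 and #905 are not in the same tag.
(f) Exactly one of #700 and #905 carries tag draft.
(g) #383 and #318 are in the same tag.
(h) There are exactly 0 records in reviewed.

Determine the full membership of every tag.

draft = {#700}; urgent = {#318, #383, #692, #905}; reviewed = {}

From (d): #318 ∉ draft.
(a): #692 matches #318: #692 ∉ draft.
(b) (exactly one): #700 ∈ draft.
(e): #905 ∉ draft.
(g): #383 matches #318: #383 ∉ draft.
(h): reviewed already has 0, so the rest are out.
Only one tag left: #318 ∈ urgent.
Only one tag left: #383 ∈ urgent.
Only one tag left: #692 ∈ urgent.
Only one tag left: #905 ∈ urgent.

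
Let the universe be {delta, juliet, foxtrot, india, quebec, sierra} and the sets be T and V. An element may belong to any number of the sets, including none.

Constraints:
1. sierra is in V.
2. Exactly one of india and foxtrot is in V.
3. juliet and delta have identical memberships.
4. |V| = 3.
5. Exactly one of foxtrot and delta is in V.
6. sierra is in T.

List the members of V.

V = {foxtrot, quebec, sierra}

From (1): sierra ∈ V.
From (6): sierra ∈ T.
Suppose delta ∈ V: no assignment then satisfies all the clues, so delta ∉ V.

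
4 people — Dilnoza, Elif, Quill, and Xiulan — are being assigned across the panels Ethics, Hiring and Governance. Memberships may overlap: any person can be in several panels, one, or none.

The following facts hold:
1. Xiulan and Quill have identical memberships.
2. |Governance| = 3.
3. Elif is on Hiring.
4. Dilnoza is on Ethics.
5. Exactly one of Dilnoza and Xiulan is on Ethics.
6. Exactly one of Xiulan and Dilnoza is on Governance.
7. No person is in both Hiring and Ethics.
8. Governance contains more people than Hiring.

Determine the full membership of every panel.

Ethics = {Dilnoza}; Hiring = {Elif}; Governance = {Elif, Quill, Xiulan}

From (3): Elif ∈ Hiring.
From (4): Dilnoza ∈ Ethics.
(5) (exactly one): Xiulan ∉ Ethics.
(7) (disjoint): Dilnoza ∉ Hiring.
(7) (disjoint): Elif ∉ Ethics.
(1): Quill matches Xiulan: Quill ∉ Ethics.
Suppose Dilnoza ∈ Governance: no assignment then satisfies all the clues, so Dilnoza ∉ Governance.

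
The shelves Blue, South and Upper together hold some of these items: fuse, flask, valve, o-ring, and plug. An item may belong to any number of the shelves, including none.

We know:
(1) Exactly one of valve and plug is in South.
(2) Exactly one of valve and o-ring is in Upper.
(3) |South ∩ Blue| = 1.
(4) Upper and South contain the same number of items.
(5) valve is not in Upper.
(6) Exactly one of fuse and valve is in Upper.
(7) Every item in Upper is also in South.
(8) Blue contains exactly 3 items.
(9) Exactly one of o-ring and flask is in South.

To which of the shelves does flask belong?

From (5): valve ∉ Upper.
(2) (exactly one): o-ring ∈ Upper.
(6) (exactly one): fuse ∈ Upper.
(7) with fuse ∈ Upper: fuse ∈ South.
(7) with o-ring ∈ Upper: o-ring ∈ South.
(9) (exactly one): flask ∉ South.
(7) contrapositive: flask ∉ Upper.
Suppose flask ∉ Blue: no assignment then satisfies all the clues, so flask ∈ Blue.

flask: Blue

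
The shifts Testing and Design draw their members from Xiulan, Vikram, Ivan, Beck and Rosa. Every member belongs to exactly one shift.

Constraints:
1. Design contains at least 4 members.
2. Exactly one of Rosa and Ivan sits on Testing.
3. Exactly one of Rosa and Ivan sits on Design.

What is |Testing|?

1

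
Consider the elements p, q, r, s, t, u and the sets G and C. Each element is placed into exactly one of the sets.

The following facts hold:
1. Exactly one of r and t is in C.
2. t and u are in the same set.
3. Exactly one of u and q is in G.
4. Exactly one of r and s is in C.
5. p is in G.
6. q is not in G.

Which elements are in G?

G = {p, s, t, u}

From (5): p ∈ G.
From (6): q ∉ G.
(3) (exactly one): u ∈ G.
Only one set left: q ∈ C.
(2): t matches u: t ∈ G.
(1) (exactly one): r ∈ C.
(4) (exactly one): s ∉ C.
Only one set left: s ∈ G.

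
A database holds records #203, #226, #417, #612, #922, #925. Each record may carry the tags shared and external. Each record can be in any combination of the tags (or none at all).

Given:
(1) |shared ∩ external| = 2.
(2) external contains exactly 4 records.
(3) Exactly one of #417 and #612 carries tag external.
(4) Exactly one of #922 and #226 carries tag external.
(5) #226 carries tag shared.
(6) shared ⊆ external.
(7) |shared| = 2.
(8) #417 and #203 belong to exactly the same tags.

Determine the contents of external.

external = {#203, #226, #417, #925}

From (5): #226 ∈ shared.
(6) with #226 ∈ shared: #226 ∈ external.
(4) (exactly one): #922 ∉ external.
(6) contrapositive: #922 ∉ shared.
Suppose #203 ∉ external: no assignment then satisfies all the clues, so #203 ∈ external.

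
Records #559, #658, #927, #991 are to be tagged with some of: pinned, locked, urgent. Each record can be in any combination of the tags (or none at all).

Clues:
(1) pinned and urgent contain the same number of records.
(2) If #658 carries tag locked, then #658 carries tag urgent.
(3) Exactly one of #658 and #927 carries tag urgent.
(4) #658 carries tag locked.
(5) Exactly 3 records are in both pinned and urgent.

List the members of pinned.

pinned = {#559, #658, #991}

From (4): #658 ∈ locked.
(2): #658 ∈ urgent.
(3) (exactly one): #927 ∉ urgent.
Suppose #559 ∉ pinned: no assignment then satisfies all the clues, so #559 ∈ pinned.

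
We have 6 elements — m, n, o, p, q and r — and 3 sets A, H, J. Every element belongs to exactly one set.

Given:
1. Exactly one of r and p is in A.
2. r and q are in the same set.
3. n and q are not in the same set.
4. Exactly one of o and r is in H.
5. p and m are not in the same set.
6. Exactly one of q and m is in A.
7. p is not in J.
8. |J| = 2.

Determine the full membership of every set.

A = {q, r}; H = {o, p}; J = {m, n}

From (7): p ∉ J.
Suppose m ∈ A: no assignment then satisfies all the clues, so m ∉ A.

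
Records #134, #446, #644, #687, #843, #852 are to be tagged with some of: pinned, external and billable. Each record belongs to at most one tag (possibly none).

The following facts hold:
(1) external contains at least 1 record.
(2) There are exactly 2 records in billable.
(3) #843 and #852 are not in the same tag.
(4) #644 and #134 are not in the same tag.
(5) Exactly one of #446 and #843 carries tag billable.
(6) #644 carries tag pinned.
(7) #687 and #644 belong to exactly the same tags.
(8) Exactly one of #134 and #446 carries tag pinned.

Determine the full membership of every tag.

From (6): #644 ∈ pinned.
(4): #134 ∉ pinned.
(7): #687 matches #644: #687 ∈ pinned.
(8) (exactly one): #446 ∈ pinned.
(5) (exactly one): #843 ∈ billable.
(3): #852 ∉ billable.
(2): only 2 candidates remain for billable, so all are in.
(1): only 1 candidates remain for external, so all are in.

pinned = {#446, #644, #687}; external = {#852}; billable = {#134, #843}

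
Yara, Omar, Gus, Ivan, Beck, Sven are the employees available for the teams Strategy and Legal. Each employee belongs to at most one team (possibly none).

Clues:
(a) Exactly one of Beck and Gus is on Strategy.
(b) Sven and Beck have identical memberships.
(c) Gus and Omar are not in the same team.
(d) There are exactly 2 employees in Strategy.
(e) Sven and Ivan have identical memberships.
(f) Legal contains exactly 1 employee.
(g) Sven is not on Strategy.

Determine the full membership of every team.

Strategy = {Gus, Yara}; Legal = {Omar}

From (g): Sven ∉ Strategy.
(b): Beck matches Sven: Beck ∉ Strategy.
(e): Ivan matches Sven: Ivan ∉ Strategy.
(a) (exactly one): Gus ∈ Strategy.
(c): Omar ∉ Strategy.
(d): only 2 candidates remain for Strategy, so all are in.
Suppose Omar ∉ Legal: no assignment then satisfies all the clues, so Omar ∈ Legal.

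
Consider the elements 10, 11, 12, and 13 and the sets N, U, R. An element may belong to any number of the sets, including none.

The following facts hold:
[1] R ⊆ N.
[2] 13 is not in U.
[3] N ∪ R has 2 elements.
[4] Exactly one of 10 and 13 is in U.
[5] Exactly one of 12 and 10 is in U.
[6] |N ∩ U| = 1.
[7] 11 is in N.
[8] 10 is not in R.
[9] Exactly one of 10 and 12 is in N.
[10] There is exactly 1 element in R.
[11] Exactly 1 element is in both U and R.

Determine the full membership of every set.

N = {11, 12}; U = {10, 11}; R = {11}

From (2): 13 ∉ U.
From (7): 11 ∈ N.
From (8): 10 ∉ R.
(4) (exactly one): 10 ∈ U.
(5) (exactly one): 12 ∉ U.
Suppose 10 ∈ N: no assignment then satisfies all the clues, so 10 ∉ N.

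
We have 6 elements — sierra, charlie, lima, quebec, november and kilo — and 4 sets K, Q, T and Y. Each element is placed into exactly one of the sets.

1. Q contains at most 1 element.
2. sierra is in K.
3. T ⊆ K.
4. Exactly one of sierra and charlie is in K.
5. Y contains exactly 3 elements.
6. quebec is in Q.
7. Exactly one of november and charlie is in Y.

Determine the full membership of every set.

From (2): sierra ∈ K.
From (6): quebec ∈ Q.
(1): Q already has 1, so the rest are out.
(4) (exactly one): charlie ∉ K.
(3) contrapositive: charlie ∉ T.
Only one set left: charlie ∈ Y.
(7) (exactly one): november ∉ Y.
(5): only 3 candidates remain for Y, so all are in.
Suppose november ∉ K: no assignment then satisfies all the clues, so november ∈ K.

K = {november, sierra}; Q = {quebec}; T = {}; Y = {charlie, kilo, lima}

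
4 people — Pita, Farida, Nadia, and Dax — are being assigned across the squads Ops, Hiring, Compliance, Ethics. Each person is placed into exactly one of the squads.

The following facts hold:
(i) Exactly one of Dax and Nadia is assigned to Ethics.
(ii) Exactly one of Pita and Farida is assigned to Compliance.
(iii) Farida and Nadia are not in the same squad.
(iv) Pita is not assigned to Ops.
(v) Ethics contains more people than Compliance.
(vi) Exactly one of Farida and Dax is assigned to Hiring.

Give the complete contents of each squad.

Ops = {}; Hiring = {Dax}; Compliance = {Farida}; Ethics = {Nadia, Pita}

From (iv): Pita ∉ Ops.
Suppose Pita ∈ Hiring: no assignment then satisfies all the clues, so Pita ∉ Hiring.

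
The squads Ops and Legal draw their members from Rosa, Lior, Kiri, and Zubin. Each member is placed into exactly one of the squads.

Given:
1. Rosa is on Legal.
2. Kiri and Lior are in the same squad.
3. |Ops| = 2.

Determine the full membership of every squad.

Ops = {Kiri, Lior}; Legal = {Rosa, Zubin}

From (1): Rosa ∈ Legal.
Suppose Lior ∉ Ops: no assignment then satisfies all the clues, so Lior ∈ Ops.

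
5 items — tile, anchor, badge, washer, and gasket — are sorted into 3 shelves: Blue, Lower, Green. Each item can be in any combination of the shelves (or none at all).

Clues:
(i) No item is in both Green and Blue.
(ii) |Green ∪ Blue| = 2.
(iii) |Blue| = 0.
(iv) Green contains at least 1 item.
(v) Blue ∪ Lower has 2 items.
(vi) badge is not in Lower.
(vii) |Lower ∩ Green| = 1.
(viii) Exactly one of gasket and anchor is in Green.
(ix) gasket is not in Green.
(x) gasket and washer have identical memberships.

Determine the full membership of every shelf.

Blue = {}; Lower = {anchor, tile}; Green = {anchor, badge}

From (vi): badge ∉ Lower.
From (ix): gasket ∉ Green.
(iii): Blue already has 0, so the rest are out.
(viii) (exactly one): anchor ∈ Green.
(x): washer matches gasket: washer ∉ Green.
Suppose tile ∉ Lower: no assignment then satisfies all the clues, so tile ∈ Lower.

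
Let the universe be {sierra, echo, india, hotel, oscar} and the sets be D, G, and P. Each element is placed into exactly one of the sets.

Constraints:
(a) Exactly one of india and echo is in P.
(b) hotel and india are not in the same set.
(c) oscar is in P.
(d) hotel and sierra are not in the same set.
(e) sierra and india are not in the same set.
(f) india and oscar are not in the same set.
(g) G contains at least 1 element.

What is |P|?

3

From (c): oscar ∈ P.
(f): india ∉ P.
(a) (exactly one): echo ∈ P.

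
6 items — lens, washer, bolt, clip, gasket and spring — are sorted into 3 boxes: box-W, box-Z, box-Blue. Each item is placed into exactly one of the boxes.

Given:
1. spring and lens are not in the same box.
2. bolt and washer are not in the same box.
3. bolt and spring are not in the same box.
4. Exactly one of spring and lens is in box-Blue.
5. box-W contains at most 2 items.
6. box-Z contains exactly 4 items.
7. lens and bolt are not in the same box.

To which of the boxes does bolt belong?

bolt: box-W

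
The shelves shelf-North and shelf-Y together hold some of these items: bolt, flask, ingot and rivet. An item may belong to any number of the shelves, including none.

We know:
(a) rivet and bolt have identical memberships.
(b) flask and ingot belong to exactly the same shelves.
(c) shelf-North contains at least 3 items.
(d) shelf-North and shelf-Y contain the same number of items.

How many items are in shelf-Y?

4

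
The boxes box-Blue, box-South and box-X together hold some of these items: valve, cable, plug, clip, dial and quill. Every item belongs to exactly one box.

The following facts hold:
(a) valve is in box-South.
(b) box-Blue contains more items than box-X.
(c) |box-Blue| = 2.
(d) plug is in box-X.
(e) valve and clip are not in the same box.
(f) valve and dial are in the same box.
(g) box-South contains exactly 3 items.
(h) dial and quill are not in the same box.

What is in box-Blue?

From (a): valve ∈ box-South.
From (d): plug ∈ box-X.
(e): clip ∉ box-South.
(f): dial matches valve: dial ∉ box-Blue.
(f): dial matches valve: dial ∈ box-South.
(h): quill ∉ box-South.
(g): only 3 candidates remain for box-South, so all are in.
(c): only 2 candidates remain for box-Blue, so all are in.

box-Blue = {clip, quill}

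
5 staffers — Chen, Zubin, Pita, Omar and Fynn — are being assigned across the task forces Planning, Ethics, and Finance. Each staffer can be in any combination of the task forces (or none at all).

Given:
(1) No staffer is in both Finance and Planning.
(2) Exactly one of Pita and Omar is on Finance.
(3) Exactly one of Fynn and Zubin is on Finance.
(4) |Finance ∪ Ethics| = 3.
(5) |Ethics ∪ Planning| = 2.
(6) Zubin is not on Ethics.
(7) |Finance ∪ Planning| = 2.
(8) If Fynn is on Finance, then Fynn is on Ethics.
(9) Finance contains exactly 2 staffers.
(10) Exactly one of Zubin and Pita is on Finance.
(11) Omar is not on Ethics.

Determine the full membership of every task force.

Planning = {}; Ethics = {Chen, Fynn}; Finance = {Fynn, Pita}

From (6): Zubin ∉ Ethics.
From (11): Omar ∉ Ethics.
Suppose Chen ∈ Planning: no assignment then satisfies all the clues, so Chen ∉ Planning.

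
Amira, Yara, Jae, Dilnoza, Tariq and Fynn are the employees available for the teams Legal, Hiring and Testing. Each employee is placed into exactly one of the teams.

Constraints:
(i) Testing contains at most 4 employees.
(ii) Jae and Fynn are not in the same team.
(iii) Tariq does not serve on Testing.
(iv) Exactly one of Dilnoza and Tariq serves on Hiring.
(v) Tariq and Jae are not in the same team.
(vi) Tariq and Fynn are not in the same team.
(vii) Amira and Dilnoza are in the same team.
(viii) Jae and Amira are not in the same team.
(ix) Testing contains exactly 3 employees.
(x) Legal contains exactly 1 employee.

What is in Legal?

Legal = {Jae}

From (iii): Tariq ∉ Testing.
Suppose Amira ∈ Legal: no assignment then satisfies all the clues, so Amira ∉ Legal.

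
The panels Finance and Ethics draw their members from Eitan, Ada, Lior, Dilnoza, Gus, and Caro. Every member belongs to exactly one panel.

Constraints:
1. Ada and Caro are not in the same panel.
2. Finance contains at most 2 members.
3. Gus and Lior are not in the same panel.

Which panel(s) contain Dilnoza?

Dilnoza: Ethics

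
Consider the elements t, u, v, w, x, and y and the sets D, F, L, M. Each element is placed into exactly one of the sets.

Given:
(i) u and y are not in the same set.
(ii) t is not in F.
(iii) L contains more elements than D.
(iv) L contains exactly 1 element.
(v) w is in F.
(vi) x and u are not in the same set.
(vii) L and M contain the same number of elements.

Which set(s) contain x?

x: F

From (ii): t ∉ F.
From (v): w ∈ F.
Suppose x ∈ D: no assignment then satisfies all the clues, so x ∉ D.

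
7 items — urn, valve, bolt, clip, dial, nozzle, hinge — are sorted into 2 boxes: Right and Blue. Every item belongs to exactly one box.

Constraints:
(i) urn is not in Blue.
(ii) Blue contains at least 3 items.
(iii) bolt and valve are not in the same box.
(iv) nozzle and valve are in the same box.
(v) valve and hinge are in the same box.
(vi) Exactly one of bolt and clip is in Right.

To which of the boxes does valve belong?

valve: Blue

From (i): urn ∉ Blue.
Only one box left: urn ∈ Right.
Suppose valve ∈ Right: no assignment then satisfies all the clues, so valve ∉ Right.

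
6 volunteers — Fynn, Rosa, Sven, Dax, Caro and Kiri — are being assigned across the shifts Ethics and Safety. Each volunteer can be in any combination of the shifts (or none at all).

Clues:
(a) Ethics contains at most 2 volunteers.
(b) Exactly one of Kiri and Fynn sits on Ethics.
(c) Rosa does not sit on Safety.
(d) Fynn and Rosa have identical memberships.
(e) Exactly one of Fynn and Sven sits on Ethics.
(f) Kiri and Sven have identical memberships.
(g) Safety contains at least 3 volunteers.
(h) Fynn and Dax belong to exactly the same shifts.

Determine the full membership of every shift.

Ethics = {Kiri, Sven}; Safety = {Caro, Kiri, Sven}

From (c): Rosa ∉ Safety.
(d): Fynn matches Rosa: Fynn ∉ Safety.
(h): Dax matches Fynn: Dax ∉ Safety.
(g): only 3 candidates remain for Safety, so all are in.
Suppose Fynn ∈ Ethics: no assignment then satisfies all the clues, so Fynn ∉ Ethics.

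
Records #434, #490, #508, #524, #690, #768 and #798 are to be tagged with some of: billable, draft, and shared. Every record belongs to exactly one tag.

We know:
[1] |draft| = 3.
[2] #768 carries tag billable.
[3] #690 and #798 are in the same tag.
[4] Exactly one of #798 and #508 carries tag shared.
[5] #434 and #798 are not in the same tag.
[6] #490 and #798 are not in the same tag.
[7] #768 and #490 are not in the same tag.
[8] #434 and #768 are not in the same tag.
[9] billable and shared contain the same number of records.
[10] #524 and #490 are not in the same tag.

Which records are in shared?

shared = {#690, #798}

From (2): #768 ∈ billable.
(7): #490 ∉ billable.
(8): #434 ∉ billable.
Suppose #434 ∈ shared: no assignment then satisfies all the clues, so #434 ∉ shared.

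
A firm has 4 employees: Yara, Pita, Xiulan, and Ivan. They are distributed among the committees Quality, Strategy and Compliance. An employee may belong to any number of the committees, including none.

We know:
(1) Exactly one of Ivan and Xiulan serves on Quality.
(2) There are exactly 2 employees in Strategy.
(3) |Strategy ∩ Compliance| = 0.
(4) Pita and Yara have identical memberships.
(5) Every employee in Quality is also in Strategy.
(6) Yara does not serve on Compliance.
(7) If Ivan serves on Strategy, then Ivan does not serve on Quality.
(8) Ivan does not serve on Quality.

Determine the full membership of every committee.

Quality = {Xiulan}; Strategy = {Ivan, Xiulan}; Compliance = {}

From (6): Yara ∉ Compliance.
From (8): Ivan ∉ Quality.
(1) (exactly one): Xiulan ∈ Quality.
(4): Pita matches Yara: Pita ∉ Compliance.
(5) with Xiulan ∈ Quality: Xiulan ∈ Strategy.
Suppose Yara ∈ Quality: no assignment then satisfies all the clues, so Yara ∉ Quality.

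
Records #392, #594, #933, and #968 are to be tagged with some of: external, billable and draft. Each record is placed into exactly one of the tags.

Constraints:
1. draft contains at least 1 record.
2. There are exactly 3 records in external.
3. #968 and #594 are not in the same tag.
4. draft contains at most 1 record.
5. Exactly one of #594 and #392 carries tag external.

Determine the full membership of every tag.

external = {#392, #933, #968}; billable = {}; draft = {#594}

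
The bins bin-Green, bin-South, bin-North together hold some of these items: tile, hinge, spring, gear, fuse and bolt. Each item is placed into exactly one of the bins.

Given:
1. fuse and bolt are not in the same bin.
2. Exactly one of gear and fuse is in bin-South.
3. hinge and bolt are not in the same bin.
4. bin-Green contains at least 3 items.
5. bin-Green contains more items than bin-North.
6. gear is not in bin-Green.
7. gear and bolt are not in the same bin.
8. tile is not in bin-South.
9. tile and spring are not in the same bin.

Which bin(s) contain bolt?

bolt: bin-North

From (6): gear ∉ bin-Green.
From (8): tile ∉ bin-South.
Suppose bolt ∈ bin-Green: no assignment then satisfies all the clues, so bolt ∉ bin-Green.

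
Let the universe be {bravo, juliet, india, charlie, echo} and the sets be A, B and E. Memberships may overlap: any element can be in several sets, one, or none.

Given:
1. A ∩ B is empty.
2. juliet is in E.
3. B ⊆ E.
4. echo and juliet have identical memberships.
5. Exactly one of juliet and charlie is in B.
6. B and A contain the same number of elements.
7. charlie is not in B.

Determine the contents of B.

B = {echo, juliet}

From (2): juliet ∈ E.
From (7): charlie ∉ B.
(4): echo matches juliet: echo ∈ E.
(5) (exactly one): juliet ∈ B.
(1) (disjoint): juliet ∉ A.
(4): echo matches juliet: echo ∉ A.
(4): echo matches juliet: echo ∈ B.
Suppose bravo ∈ B: no assignment then satisfies all the clues, so bravo ∉ B.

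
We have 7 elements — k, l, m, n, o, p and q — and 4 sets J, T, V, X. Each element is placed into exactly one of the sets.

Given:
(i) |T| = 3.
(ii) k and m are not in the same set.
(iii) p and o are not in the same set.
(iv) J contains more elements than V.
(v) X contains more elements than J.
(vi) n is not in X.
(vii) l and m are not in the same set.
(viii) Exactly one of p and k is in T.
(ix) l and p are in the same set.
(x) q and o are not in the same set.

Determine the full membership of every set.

J = {m}; T = {k, n, o}; V = {}; X = {l, p, q}

From (vi): n ∉ X.
Suppose k ∈ J: no assignment then satisfies all the clues, so k ∉ J.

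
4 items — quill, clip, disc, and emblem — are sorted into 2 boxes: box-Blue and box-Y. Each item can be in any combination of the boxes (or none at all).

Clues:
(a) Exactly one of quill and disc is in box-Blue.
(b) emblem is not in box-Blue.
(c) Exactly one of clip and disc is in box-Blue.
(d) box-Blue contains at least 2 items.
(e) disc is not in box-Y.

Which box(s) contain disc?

From (b): emblem ∉ box-Blue.
From (e): disc ∉ box-Y.
Suppose disc ∈ box-Blue: no assignment then satisfies all the clues, so disc ∉ box-Blue.

disc: none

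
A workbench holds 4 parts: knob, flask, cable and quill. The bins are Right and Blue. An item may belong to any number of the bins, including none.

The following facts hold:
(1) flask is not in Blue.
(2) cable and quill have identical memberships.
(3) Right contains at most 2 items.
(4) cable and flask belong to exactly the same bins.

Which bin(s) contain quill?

quill: none

From (1): flask ∉ Blue.
(4): cable matches flask: cable ∉ Blue.
(2): quill matches cable: quill ∉ Blue.
Suppose quill ∈ Right: no assignment then satisfies all the clues, so quill ∉ Right.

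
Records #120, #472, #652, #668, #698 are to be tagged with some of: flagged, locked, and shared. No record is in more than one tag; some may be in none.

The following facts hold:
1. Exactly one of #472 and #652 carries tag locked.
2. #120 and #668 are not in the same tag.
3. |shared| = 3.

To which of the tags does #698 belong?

#698: shared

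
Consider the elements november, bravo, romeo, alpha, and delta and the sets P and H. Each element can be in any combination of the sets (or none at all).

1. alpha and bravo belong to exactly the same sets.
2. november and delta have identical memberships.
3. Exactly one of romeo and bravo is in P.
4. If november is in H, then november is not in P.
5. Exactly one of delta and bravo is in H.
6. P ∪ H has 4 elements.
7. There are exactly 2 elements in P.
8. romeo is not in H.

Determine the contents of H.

H = {delta, november}

From (8): romeo ∉ H.
Suppose november ∉ H: no assignment then satisfies all the clues, so november ∈ H.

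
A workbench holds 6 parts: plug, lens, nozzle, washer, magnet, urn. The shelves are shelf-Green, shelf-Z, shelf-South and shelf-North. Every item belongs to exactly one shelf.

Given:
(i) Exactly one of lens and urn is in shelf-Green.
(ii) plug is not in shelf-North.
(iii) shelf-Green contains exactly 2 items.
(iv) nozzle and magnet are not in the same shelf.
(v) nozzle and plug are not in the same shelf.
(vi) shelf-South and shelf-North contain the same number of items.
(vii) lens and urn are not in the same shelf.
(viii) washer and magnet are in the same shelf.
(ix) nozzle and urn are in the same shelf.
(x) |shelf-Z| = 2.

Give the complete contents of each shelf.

From (ii): plug ∉ shelf-North.
Suppose plug ∈ shelf-Green: no assignment then satisfies all the clues, so plug ∉ shelf-Green.

shelf-Green = {nozzle, urn}; shelf-Z = {magnet, washer}; shelf-South = {plug}; shelf-North = {lens}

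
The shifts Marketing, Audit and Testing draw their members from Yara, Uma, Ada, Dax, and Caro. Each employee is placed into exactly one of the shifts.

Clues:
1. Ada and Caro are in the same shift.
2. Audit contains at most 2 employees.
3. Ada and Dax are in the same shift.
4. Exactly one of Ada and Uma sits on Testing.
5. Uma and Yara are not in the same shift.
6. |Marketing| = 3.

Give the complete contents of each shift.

Marketing = {Ada, Caro, Dax}; Audit = {Yara}; Testing = {Uma}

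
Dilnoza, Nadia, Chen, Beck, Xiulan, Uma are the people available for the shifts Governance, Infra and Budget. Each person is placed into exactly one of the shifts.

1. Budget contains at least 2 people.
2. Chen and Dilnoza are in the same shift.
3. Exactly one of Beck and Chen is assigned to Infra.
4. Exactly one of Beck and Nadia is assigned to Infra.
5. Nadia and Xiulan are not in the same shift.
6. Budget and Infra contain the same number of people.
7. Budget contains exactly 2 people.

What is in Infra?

Infra = {Beck, Xiulan}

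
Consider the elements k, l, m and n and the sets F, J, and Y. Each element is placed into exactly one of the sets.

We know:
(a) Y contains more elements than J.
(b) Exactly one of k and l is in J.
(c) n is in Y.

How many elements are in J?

1

From (c): n ∈ Y.
Suppose m ∈ J: no assignment then satisfies all the clues, so m ∉ J.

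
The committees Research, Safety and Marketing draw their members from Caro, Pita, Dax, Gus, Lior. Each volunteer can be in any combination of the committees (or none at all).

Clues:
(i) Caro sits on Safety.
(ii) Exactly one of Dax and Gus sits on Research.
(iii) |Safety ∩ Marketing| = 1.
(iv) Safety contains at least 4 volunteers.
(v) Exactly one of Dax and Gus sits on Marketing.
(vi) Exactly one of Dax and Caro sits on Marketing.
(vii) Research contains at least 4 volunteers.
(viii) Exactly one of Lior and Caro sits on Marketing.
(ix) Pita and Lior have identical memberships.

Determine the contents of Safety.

Safety = {Caro, Dax, Lior, Pita}

From (i): Caro ∈ Safety.
Suppose Pita ∉ Safety: no assignment then satisfies all the clues, so Pita ∈ Safety.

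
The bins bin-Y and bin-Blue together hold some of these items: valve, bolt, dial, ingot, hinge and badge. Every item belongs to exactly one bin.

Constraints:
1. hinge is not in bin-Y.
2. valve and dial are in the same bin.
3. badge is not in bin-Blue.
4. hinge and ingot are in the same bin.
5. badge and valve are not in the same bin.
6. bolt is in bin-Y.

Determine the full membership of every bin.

bin-Y = {badge, bolt}; bin-Blue = {dial, hinge, ingot, valve}

From (1): hinge ∉ bin-Y.
From (3): badge ∉ bin-Blue.
From (6): bolt ∈ bin-Y.
(4): ingot matches hinge: ingot ∉ bin-Y.
Only one bin left: ingot ∈ bin-Blue.
Only one bin left: hinge ∈ bin-Blue.
Only one bin left: badge ∈ bin-Y.
(5): valve ∉ bin-Y.
Only one bin left: valve ∈ bin-Blue.
(2): dial matches valve: dial ∉ bin-Y.
(2): dial matches valve: dial ∈ bin-Blue.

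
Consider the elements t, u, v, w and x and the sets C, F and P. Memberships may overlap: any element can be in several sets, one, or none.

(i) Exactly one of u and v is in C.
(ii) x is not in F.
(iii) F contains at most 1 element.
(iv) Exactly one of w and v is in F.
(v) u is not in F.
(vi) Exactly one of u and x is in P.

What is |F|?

From (ii): x ∉ F.
From (v): u ∉ F.
Suppose t ∈ F: no assignment then satisfies all the clues, so t ∉ F.

1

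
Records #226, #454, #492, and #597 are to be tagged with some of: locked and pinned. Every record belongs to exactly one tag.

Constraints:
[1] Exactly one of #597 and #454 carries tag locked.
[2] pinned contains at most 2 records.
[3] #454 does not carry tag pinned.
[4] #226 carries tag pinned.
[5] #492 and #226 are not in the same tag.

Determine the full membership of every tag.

From (3): #454 ∉ pinned.
From (4): #226 ∈ pinned.
(5): #492 ∉ pinned.
Only one tag left: #454 ∈ locked.
Only one tag left: #492 ∈ locked.
(1) (exactly one): #597 ∉ locked.
Only one tag left: #597 ∈ pinned.

locked = {#454, #492}; pinned = {#226, #597}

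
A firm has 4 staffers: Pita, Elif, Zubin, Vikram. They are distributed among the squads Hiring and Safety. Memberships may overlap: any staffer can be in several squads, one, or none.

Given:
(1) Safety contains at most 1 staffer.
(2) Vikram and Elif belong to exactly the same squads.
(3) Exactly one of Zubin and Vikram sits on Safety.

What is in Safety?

Safety = {Zubin}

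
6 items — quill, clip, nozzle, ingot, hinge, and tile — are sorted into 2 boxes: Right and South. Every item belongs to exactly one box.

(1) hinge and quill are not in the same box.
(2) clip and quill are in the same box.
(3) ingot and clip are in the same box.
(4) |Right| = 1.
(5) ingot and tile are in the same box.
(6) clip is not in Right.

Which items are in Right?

From (6): clip ∉ Right.
(2): quill matches clip: quill ∉ Right.
(3): ingot matches clip: ingot ∉ Right.
(5): tile matches ingot: tile ∉ Right.
Only one box left: quill ∈ South.
Only one box left: clip ∈ South.
Only one box left: ingot ∈ South.
Only one box left: tile ∈ South.
(1): hinge ∉ South.
Only one box left: hinge ∈ Right.
(4): Right already has 1, so the rest are out.
Only one box left: nozzle ∈ South.

Right = {hinge}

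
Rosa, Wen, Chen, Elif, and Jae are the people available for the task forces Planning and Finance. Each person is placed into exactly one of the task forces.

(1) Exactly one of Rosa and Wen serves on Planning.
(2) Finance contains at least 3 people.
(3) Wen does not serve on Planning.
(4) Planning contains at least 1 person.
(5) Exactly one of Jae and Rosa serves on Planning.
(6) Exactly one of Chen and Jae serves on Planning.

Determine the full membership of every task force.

Planning = {Chen, Rosa}; Finance = {Elif, Jae, Wen}

From (3): Wen ∉ Planning.
(1) (exactly one): Rosa ∈ Planning.
(5) (exactly one): Jae ∉ Planning.
(6) (exactly one): Chen ∈ Planning.
Only one task force left: Wen ∈ Finance.
Only one task force left: Jae ∈ Finance.
(2): only 3 candidates remain for Finance, so all are in.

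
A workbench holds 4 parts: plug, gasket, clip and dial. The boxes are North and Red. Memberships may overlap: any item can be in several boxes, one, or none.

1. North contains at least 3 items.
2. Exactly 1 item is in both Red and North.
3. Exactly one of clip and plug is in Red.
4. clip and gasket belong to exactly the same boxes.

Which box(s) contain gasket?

gasket: North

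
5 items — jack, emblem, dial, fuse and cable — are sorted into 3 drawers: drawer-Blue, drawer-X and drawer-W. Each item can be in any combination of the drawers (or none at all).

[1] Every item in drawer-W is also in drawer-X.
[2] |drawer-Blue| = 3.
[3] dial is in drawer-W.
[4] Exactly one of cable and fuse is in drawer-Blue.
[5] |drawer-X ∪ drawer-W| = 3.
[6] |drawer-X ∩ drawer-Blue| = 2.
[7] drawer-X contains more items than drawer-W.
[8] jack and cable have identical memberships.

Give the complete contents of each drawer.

drawer-Blue = {cable, emblem, jack}; drawer-X = {cable, dial, jack}; drawer-W = {dial}

From (3): dial ∈ drawer-W.
(1) with dial ∈ drawer-W: dial ∈ drawer-X.
Suppose jack ∉ drawer-Blue: no assignment then satisfies all the clues, so jack ∈ drawer-Blue.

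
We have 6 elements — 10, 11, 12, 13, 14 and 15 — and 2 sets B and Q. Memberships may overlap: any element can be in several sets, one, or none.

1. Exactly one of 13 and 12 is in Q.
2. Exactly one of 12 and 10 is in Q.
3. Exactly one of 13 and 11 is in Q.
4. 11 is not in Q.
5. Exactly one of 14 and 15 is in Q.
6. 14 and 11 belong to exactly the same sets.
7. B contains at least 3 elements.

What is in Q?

From (4): 11 ∉ Q.
(3) (exactly one): 13 ∈ Q.
(6): 14 matches 11: 14 ∉ Q.
(1) (exactly one): 12 ∉ Q.
(2) (exactly one): 10 ∈ Q.
(5) (exactly one): 15 ∈ Q.

Q = {10, 13, 15}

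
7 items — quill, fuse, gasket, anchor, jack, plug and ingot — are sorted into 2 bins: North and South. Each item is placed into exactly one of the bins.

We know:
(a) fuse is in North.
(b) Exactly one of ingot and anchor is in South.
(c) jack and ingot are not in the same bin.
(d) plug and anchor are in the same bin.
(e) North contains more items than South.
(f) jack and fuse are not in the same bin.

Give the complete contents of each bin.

North = {fuse, gasket, ingot, quill}; South = {anchor, jack, plug}

From (a): fuse ∈ North.
(f): jack ∉ North.
Only one bin left: jack ∈ South.
(c): ingot ∉ South.
Only one bin left: ingot ∈ North.
(b) (exactly one): anchor ∈ South.
(d): plug matches anchor: plug ∉ North.
(d): plug matches anchor: plug ∈ South.
Suppose quill ∉ North: no assignment then satisfies all the clues, so quill ∈ North.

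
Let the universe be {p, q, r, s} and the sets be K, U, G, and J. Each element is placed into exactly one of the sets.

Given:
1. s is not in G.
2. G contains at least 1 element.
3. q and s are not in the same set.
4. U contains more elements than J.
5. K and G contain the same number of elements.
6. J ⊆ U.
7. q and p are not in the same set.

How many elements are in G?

1

From (1): s ∉ G.
Suppose p ∈ J: no assignment then satisfies all the clues, so p ∉ J.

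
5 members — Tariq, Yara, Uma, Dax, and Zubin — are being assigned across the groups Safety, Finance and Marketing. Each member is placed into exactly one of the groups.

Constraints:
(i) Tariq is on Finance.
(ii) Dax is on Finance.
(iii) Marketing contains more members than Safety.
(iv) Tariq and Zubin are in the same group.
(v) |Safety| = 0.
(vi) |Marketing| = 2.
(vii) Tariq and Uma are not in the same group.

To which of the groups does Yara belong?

Yara: Marketing

From (i): Tariq ∈ Finance.
From (ii): Dax ∈ Finance.
(iv): Zubin matches Tariq: Zubin ∉ Safety.
(iv): Zubin matches Tariq: Zubin ∈ Finance.
(v): Safety already has 0, so the rest are out.
(vi): only 2 candidates remain for Marketing, so all are in.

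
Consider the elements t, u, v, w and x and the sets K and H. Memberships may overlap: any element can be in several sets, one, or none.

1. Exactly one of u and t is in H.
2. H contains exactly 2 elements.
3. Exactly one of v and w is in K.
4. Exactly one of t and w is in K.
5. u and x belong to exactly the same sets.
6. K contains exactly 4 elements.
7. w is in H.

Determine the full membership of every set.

K = {t, u, v, x}; H = {t, w}

From (7): w ∈ H.
Suppose t ∉ K: no assignment then satisfies all the clues, so t ∈ K.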